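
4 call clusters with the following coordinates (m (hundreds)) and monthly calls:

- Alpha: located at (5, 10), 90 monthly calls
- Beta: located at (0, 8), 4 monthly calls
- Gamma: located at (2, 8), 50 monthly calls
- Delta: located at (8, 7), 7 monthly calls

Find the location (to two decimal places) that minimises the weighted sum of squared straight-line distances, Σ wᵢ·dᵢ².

The minimiser of Σwᵢ‖p−pᵢ‖² is the weighted centroid p* = (Σwᵢpᵢ)/(Σwᵢ).
Σwᵢ = 151.
Σwᵢxᵢ = 90·5 + 4·0 + 50·2 + 7·8 = 606.
Σwᵢyᵢ = 90·10 + 4·8 + 50·8 + 7·7 = 1381.
x* = 606/151 = 4.01, y* = 1381/151 = 9.15.

(4.01, 9.15)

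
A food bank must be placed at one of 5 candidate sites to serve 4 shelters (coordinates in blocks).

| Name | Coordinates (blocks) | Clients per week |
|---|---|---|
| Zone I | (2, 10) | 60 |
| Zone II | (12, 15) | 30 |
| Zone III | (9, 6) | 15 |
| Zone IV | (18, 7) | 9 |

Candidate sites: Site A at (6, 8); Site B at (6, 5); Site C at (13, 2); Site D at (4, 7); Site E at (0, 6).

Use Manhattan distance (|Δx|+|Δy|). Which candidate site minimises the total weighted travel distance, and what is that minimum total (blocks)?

Site A, total 942 blocks

Total weighted distance at each candidate:
  Site A (6, 8): total = 942
  Site B (6, 5): total = 1206
  Site C (13, 2): total = 1770
  Site D (4, 7): total = 996
  Site E (0, 6): total = 1296
Minimum is at Site A with total 942 blocks.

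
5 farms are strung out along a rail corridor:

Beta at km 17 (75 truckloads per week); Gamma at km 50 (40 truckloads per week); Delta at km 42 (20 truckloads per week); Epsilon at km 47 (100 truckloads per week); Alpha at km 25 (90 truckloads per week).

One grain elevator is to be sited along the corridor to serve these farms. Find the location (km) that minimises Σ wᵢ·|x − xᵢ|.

x = 25

For a sum of weighted absolute distances on a line, the optimum is the weighted median (not the mean). Total weight W = 325; half-weight = 162.5.
Sort by position and accumulate weight:
  km 17 (Beta, w=75) → cum 75
  km 25 (Alpha, w=90) → cum 165  ≥ 162.5 → median here
  km 42 (Delta, w=20) → cum 185
  km 47 (Epsilon, w=100) → cum 285
  km 50 (Gamma, w=40) → cum 325
Optimal location: km 25.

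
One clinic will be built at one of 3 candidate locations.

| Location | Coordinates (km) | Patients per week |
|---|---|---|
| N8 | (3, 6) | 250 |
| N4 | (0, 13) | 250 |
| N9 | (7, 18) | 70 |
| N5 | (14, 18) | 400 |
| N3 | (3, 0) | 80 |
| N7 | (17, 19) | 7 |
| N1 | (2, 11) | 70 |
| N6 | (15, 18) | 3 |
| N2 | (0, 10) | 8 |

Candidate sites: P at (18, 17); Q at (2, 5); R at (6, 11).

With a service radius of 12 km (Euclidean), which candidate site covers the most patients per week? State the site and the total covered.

Coverage radius r = 12 km; a point is covered iff (Δx)²+(Δy)² ≤ 12² = 144.
  P (18, 17): covers {N9, N5, N7, N6} → 480
  Q (2, 5): covers {N8, N4, N3, N1, N2} → 658
  R (6, 11): covers {N8, N4, N9, N5, N3, N1, N6, N2} → 1131
Maximum coverage at R: 1131 patients per week.

R, covering 1131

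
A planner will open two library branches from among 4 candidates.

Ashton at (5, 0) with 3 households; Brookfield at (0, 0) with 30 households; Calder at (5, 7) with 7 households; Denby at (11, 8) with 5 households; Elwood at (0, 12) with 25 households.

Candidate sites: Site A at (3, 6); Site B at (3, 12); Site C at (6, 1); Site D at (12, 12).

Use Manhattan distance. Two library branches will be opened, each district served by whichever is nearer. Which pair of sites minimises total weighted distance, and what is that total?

Evaluate every pair (each demand assigned to the nearer of the two):
  {Site B, Site C}: total = 400
  {Site A, Site B}: total = 440
  {Site A, Site C}: total = 512
  {Site A, Site D}: total = 565
  {Site C, Site D}: total = 590
  {Site B, Site D}: total = 641
Best pair: {Site B, Site C} with total 400.

{Site B, Site C}, total 400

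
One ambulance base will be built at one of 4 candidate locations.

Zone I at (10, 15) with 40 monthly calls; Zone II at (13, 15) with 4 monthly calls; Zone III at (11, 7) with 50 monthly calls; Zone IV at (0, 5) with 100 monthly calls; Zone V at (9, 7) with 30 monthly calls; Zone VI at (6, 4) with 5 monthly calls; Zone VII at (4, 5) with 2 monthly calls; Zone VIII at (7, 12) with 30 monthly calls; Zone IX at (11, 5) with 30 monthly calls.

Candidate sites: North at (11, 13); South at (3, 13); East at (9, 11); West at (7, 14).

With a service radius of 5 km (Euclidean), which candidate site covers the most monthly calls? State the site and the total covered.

East, covering 150

Coverage radius r = 5 km; a point is covered iff (Δx)²+(Δy)² ≤ 5² = 25.
  North (11, 13): covers {Zone I, Zone II, Zone VIII} → 74
  South (3, 13): covers {Zone VIII} → 30
  East (9, 11): covers {Zone I, Zone III, Zone V, Zone VIII} → 150
  West (7, 14): covers {Zone I, Zone VIII} → 70
Maximum coverage at East: 150 monthly calls.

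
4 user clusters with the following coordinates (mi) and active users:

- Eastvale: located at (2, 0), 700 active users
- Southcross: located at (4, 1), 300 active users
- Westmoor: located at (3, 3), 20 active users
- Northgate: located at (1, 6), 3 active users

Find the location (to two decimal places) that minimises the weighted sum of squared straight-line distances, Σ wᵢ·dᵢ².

The minimiser of Σwᵢ‖p−pᵢ‖² is the weighted centroid p* = (Σwᵢpᵢ)/(Σwᵢ).
Σwᵢ = 1023.
Σwᵢxᵢ = 700·2 + 300·4 + 20·3 + 3·1 = 2663.
Σwᵢyᵢ = 700·0 + 300·1 + 20·3 + 3·6 = 378.
x* = 2663/1023 = 2.60, y* = 378/1023 = 0.37.

(2.60, 0.37)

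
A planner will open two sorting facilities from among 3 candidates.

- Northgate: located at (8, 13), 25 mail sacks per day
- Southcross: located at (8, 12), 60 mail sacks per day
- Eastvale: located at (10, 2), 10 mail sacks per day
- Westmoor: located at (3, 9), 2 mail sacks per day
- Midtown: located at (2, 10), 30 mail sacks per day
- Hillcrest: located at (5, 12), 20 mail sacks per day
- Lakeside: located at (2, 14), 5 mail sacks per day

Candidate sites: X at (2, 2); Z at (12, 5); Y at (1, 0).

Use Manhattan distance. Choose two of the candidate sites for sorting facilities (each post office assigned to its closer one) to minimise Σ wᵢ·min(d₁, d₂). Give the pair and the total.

{X, Z}, total 1586

Evaluate every pair (each demand assigned to the nearer of the two):
  {X, Z}: total = 1586
  {Z, Y}: total = 1717
  {X, Y}: total = 2041
Best pair: {X, Z} with total 1586.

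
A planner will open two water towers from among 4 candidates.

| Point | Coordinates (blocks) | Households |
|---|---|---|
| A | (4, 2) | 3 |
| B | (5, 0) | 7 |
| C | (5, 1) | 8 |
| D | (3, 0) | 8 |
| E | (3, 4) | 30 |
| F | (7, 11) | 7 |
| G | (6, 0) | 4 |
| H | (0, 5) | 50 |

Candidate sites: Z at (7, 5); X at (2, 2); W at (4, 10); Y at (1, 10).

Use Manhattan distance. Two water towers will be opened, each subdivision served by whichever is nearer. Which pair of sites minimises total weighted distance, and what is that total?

Evaluate every pair (each demand assigned to the nearer of the two):
  {X, W}: total = 489
  {Z, X}: total = 503
  {X, Y}: total = 510
  {Z, Y}: total = 703
  {Z, W}: total = 739
  {W, Y}: total = 855
Best pair: {X, W} with total 489.

{X, W}, total 489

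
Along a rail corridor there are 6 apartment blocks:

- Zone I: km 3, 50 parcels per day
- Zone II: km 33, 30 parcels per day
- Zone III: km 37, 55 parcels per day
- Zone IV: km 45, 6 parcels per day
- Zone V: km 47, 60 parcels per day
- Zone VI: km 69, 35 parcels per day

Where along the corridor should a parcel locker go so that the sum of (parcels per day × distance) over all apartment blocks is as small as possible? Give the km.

For a sum of weighted absolute distances on a line, the optimum is the weighted median (not the mean). Total weight W = 236; half-weight = 118.
Sort by position and accumulate weight:
  km 3 (Zone I, w=50) → cum 50
  km 33 (Zone II, w=30) → cum 80
  km 37 (Zone III, w=55) → cum 135  ≥ 118 → median here
  km 45 (Zone IV, w=6) → cum 141
  km 47 (Zone V, w=60) → cum 201
  km 69 (Zone VI, w=35) → cum 236
Optimal location: km 37.

x = 37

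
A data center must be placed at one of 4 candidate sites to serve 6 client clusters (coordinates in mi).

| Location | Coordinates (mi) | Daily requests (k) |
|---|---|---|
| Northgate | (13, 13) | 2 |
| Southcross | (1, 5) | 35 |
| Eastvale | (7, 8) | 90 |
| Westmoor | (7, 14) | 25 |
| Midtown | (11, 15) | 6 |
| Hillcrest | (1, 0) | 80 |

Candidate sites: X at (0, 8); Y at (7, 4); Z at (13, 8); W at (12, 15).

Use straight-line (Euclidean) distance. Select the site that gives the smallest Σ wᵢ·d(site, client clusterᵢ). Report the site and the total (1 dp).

Total weighted distance at each candidate:
  X (0, 8): total = 1722.2
  Y (7, 4): total = 1491.6
  Z (13, 8): total = 2392.5
  W (12, 15): total = 2920.6
Minimum is at Y with total 1491.6 mi.

Y, total 1491.6 mi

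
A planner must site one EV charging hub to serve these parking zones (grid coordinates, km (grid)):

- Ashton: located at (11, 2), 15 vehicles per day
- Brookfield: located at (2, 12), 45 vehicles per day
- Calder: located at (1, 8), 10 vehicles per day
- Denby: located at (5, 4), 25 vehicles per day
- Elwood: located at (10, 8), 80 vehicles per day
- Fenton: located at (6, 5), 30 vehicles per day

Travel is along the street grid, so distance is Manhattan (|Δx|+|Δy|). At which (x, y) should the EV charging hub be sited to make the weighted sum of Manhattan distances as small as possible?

Manhattan distance separates: Σwᵢ(|x−xᵢ|+|y−yᵢ|) = Σwᵢ|x−xᵢ| + Σwᵢ|y−yᵢ|, so x and y are optimised independently as 1-D weighted medians.
Total weight W = 205; half = 102.5.
x-coordinate, sorted with cumulative weight:
  x=1 (Calder, w=10) cum 10
  x=2 (Brookfield, w=45) cum 55
  x=5 (Denby, w=25) cum 80
  x=6 (Fenton, w=30) cum 110  ← median
  x=10 (Elwood, w=80) cum 190
  x=11 (Ashton, w=15) cum 205
⇒ x* = 6
y-coordinate, sorted with cumulative weight:
  y=2 (Ashton, w=15) cum 15
  y=4 (Denby, w=25) cum 40
  y=5 (Fenton, w=30) cum 70
  y=8 (Calder, w=10) cum 80
  y=8 (Elwood, w=80) cum 160  ← median
  y=12 (Brookfield, w=45) cum 205
⇒ y* = 8

(6, 8)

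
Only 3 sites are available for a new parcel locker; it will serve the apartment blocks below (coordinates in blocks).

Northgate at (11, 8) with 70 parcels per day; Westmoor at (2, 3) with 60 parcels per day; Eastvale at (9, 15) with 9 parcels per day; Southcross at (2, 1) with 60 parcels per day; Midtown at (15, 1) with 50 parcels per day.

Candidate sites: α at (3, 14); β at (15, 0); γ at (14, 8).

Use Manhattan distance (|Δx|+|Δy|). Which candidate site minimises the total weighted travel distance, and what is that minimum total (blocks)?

Total weighted distance at each candidate:
  α (3, 14): total = 3853
  β (15, 0): total = 2879
  γ (14, 8): total = 2878
Minimum is at γ with total 2878 blocks.

γ, total 2878 blocks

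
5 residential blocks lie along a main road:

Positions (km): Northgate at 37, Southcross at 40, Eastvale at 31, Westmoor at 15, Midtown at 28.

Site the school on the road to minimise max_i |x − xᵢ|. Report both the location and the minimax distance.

location 27.5, max distance 12.5

The 1-center on a line is the midpoint of the two extreme points: leftmost at 15, rightmost at 40.
Optimal location = (15 + 40)/2 = 27.5; maximum distance = (40 − 15)/2 = 12.5.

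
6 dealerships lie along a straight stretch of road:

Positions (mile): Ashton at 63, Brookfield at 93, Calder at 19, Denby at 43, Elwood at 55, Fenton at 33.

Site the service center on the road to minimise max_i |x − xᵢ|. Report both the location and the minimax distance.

location 56, max distance 37

The 1-center on a line is the midpoint of the two extreme points: leftmost at 19, rightmost at 93.
Optimal location = (19 + 93)/2 = 56; maximum distance = (93 − 19)/2 = 37.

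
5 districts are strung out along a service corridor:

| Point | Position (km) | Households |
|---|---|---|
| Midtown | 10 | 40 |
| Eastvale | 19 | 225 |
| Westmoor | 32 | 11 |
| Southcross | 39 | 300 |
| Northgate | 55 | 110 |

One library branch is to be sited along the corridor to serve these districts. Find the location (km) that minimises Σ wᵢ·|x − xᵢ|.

For a sum of weighted absolute distances on a line, the optimum is the weighted median (not the mean). Total weight W = 686; half-weight = 343.
Sort by position and accumulate weight:
  km 10 (Midtown, w=40) → cum 40
  km 19 (Eastvale, w=225) → cum 265
  km 32 (Westmoor, w=11) → cum 276
  km 39 (Southcross, w=300) → cum 576  ≥ 343 → median here
  km 55 (Northgate, w=110) → cum 686
Optimal location: km 39.

x = 39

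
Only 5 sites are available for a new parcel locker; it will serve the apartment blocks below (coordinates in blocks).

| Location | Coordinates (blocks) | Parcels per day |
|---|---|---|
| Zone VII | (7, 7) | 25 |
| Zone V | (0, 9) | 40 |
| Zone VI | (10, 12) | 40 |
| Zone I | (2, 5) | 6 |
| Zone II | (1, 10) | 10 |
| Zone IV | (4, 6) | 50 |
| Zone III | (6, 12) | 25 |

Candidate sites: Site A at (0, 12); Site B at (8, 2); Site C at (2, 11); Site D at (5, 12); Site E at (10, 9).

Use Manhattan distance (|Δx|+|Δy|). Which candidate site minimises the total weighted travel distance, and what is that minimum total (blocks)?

Total weighted distance at each candidate:
  Site A (0, 12): total = 1554
  Site B (8, 2): total = 2134
  Site C (2, 11): total = 1276
  Site D (5, 12): total = 1190
  Site E (10, 9): total = 1442
Minimum is at Site D with total 1190 blocks.

Site D, total 1190 blocks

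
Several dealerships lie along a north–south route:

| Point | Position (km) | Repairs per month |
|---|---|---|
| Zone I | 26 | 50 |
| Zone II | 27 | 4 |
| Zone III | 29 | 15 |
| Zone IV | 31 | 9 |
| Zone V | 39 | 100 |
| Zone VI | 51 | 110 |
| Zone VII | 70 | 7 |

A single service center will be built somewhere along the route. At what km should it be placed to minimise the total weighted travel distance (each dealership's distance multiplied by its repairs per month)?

For a sum of weighted absolute distances on a line, the optimum is the weighted median (not the mean). Total weight W = 295; half-weight = 147.5.
Sort by position and accumulate weight:
  km 26 (Zone I, w=50) → cum 50
  km 27 (Zone II, w=4) → cum 54
  km 29 (Zone III, w=15) → cum 69
  km 31 (Zone IV, w=9) → cum 78
  km 39 (Zone V, w=100) → cum 178  ≥ 147.5 → median here
  km 51 (Zone VI, w=110) → cum 288
  km 70 (Zone VII, w=7) → cum 295
Optimal location: km 39.

x = 39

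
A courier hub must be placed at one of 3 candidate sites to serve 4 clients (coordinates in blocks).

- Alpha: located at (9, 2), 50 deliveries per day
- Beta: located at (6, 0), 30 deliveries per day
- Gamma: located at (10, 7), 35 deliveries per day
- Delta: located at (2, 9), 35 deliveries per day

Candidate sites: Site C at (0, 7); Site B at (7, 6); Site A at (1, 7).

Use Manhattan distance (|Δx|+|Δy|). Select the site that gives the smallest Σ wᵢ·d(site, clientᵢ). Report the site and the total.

Total weighted distance at each candidate:
  Site C (0, 7): total = 1580
  Site B (7, 6): total = 930
  Site A (1, 7): total = 1430
Minimum is at Site B with total 930 blocks.

Site B, total 930 blocks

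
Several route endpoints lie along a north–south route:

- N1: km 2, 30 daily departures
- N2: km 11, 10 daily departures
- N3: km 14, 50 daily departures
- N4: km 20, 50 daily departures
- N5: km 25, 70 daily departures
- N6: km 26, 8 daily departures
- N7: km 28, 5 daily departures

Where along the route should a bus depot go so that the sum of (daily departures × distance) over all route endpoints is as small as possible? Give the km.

x = 20

For a sum of weighted absolute distances on a line, the optimum is the weighted median (not the mean). Total weight W = 223; half-weight = 111.5.
Sort by position and accumulate weight:
  km 2 (N1, w=30) → cum 30
  km 11 (N2, w=10) → cum 40
  km 14 (N3, w=50) → cum 90
  km 20 (N4, w=50) → cum 140  ≥ 111.5 → median here
  km 25 (N5, w=70) → cum 210
  km 26 (N6, w=8) → cum 218
  km 28 (N7, w=5) → cum 223
Optimal location: km 20.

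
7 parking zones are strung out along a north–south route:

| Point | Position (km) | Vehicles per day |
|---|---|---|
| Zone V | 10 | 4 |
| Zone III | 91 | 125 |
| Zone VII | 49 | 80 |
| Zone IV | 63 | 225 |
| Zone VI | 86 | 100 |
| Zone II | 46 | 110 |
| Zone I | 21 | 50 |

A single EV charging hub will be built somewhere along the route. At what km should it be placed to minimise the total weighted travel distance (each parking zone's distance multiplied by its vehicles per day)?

x = 63

For a sum of weighted absolute distances on a line, the optimum is the weighted median (not the mean). Total weight W = 694; half-weight = 347.
Sort by position and accumulate weight:
  km 10 (Zone V, w=4) → cum 4
  km 21 (Zone I, w=50) → cum 54
  km 46 (Zone II, w=110) → cum 164
  km 49 (Zone VII, w=80) → cum 244
  km 63 (Zone IV, w=225) → cum 469  ≥ 347 → median here
  km 86 (Zone VI, w=100) → cum 569
  km 91 (Zone III, w=125) → cum 694
Optimal location: km 63.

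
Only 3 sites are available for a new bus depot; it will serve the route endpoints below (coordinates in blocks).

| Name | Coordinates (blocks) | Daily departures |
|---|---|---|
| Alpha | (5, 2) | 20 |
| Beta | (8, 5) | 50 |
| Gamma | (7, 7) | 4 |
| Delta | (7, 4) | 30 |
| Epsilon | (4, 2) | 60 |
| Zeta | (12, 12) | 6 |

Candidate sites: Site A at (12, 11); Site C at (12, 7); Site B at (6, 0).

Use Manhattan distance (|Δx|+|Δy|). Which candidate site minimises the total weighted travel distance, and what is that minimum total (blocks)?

Site B, total 940 blocks

Total weighted distance at each candidate:
  Site A (12, 11): total = 2242
  Site C (12, 7): total = 1610
  Site B (6, 0): total = 940
Minimum is at Site B with total 940 blocks.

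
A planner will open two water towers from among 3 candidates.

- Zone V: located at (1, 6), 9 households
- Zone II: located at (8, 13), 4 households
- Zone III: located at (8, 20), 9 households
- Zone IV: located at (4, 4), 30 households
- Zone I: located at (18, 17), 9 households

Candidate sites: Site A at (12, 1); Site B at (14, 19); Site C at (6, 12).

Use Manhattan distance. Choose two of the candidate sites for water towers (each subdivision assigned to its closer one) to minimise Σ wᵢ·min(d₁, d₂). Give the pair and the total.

Evaluate every pair (each demand assigned to the nearer of the two):
  {Site B, Site C}: total = 528
  {Site A, Site B}: total = 639
  {Site A, Site C}: total = 654
Best pair: {Site B, Site C} with total 528.

{Site B, Site C}, total 528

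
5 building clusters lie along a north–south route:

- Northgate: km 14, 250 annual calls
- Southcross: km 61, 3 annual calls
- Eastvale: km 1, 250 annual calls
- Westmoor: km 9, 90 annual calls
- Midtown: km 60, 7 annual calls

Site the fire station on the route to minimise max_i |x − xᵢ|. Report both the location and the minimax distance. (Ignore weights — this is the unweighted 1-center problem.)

The 1-center on a line is the midpoint of the two extreme points: leftmost at 1, rightmost at 61.
Optimal location = (1 + 61)/2 = 31; maximum distance = (61 − 1)/2 = 30.

location 31, max distance 30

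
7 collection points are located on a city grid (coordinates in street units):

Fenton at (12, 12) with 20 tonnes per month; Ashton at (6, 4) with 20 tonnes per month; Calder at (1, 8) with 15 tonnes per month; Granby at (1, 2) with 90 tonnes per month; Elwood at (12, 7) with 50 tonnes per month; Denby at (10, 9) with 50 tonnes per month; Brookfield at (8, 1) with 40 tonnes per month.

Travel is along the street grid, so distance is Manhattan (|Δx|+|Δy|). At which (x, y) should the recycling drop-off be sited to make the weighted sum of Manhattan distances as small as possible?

Manhattan distance separates: Σwᵢ(|x−xᵢ|+|y−yᵢ|) = Σwᵢ|x−xᵢ| + Σwᵢ|y−yᵢ|, so x and y are optimised independently as 1-D weighted medians.
Total weight W = 285; half = 142.5.
x-coordinate, sorted with cumulative weight:
  x=1 (Calder, w=15) cum 15
  x=1 (Granby, w=90) cum 105
  x=6 (Ashton, w=20) cum 125
  x=8 (Brookfield, w=40) cum 165  ← median
  x=10 (Denby, w=50) cum 215
  x=12 (Fenton, w=20) cum 235
  x=12 (Elwood, w=50) cum 285
⇒ x* = 8
y-coordinate, sorted with cumulative weight:
  y=1 (Brookfield, w=40) cum 40
  y=2 (Granby, w=90) cum 130
  y=4 (Ashton, w=20) cum 150  ← median
  y=7 (Elwood, w=50) cum 200
  y=8 (Calder, w=15) cum 215
  y=9 (Denby, w=50) cum 265
  y=12 (Fenton, w=20) cum 285
⇒ y* = 4

(8, 4)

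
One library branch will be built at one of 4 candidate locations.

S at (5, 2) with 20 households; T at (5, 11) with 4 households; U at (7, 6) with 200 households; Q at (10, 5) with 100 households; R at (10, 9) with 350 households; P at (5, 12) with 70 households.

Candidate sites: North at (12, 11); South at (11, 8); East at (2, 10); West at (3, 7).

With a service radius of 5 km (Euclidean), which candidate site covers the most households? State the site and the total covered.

Coverage radius r = 5 km; a point is covered iff (Δx)²+(Δy)² ≤ 5² = 25.
  North (12, 11): covers {R} → 350
  South (11, 8): covers {U, Q, R} → 650
  East (2, 10): covers {T, P} → 74
  West (3, 7): covers {T, U} → 204
Maximum coverage at South: 650 households.

South, covering 650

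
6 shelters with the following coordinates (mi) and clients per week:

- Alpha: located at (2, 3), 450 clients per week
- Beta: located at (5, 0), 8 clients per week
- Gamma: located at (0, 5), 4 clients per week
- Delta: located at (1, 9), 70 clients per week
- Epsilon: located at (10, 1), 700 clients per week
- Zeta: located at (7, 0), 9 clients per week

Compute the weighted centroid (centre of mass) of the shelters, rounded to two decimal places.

The minimiser of Σwᵢ‖p−pᵢ‖² is the weighted centroid p* = (Σwᵢpᵢ)/(Σwᵢ).
Σwᵢ = 1241.
Σwᵢxᵢ = 450·2 + 8·5 + 4·0 + 70·1 + 700·10 + 9·7 = 8073.
Σwᵢyᵢ = 450·3 + 8·0 + 4·5 + 70·9 + 700·1 + 9·0 = 2700.
x* = 8073/1241 = 6.51, y* = 2700/1241 = 2.18.

(6.51, 2.18)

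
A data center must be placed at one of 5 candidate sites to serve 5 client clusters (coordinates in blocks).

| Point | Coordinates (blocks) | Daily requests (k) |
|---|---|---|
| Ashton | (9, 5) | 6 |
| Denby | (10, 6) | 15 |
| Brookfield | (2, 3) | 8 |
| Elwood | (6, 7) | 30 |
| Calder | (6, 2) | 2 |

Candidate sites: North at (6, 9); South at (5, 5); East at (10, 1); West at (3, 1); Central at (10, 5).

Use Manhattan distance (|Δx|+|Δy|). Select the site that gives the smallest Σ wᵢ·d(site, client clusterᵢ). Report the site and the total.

Total weighted distance at each candidate:
  North (6, 9): total = 301
  South (5, 5): total = 252
  East (10, 1): total = 495
  West (3, 1): total = 542
  Central (10, 5): total = 295
Minimum is at South with total 252 blocks.

South, total 252 blocks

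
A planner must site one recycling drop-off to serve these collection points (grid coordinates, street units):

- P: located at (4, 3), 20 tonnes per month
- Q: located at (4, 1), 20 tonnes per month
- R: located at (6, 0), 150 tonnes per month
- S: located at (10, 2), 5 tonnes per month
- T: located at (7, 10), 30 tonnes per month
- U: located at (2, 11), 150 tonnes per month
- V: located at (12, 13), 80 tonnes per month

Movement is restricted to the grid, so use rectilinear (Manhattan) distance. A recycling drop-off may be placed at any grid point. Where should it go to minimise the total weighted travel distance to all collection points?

Manhattan distance separates: Σwᵢ(|x−xᵢ|+|y−yᵢ|) = Σwᵢ|x−xᵢ| + Σwᵢ|y−yᵢ|, so x and y are optimised independently as 1-D weighted medians.
Total weight W = 455; half = 227.5.
x-coordinate, sorted with cumulative weight:
  x=2 (U, w=150) cum 150
  x=4 (P, w=20) cum 170
  x=4 (Q, w=20) cum 190
  x=6 (R, w=150) cum 340  ← median
  x=7 (T, w=30) cum 370
  x=10 (S, w=5) cum 375
  x=12 (V, w=80) cum 455
⇒ x* = 6
y-coordinate, sorted with cumulative weight:
  y=0 (R, w=150) cum 150
  y=1 (Q, w=20) cum 170
  y=2 (S, w=5) cum 175
  y=3 (P, w=20) cum 195
  y=10 (T, w=30) cum 225
  y=11 (U, w=150) cum 375  ← median
  y=13 (V, w=80) cum 455
⇒ y* = 11

(6, 11)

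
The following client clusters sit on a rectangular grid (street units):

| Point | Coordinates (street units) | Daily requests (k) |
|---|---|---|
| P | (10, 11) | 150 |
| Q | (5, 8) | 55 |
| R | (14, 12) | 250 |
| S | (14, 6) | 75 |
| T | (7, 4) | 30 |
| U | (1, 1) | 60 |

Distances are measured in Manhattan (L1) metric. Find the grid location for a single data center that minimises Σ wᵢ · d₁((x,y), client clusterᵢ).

Manhattan distance separates: Σwᵢ(|x−xᵢ|+|y−yᵢ|) = Σwᵢ|x−xᵢ| + Σwᵢ|y−yᵢ|, so x and y are optimised independently as 1-D weighted medians.
Total weight W = 620; half = 310.
x-coordinate, sorted with cumulative weight:
  x=1 (U, w=60) cum 60
  x=5 (Q, w=55) cum 115
  x=7 (T, w=30) cum 145
  x=10 (P, w=150) cum 295
  x=14 (R, w=250) cum 545  ← median
  x=14 (S, w=75) cum 620
⇒ x* = 14
y-coordinate, sorted with cumulative weight:
  y=1 (U, w=60) cum 60
  y=4 (T, w=30) cum 90
  y=6 (S, w=75) cum 165
  y=8 (Q, w=55) cum 220
  y=11 (P, w=150) cum 370  ← median
  y=12 (R, w=250) cum 620
⇒ y* = 11

(14, 11)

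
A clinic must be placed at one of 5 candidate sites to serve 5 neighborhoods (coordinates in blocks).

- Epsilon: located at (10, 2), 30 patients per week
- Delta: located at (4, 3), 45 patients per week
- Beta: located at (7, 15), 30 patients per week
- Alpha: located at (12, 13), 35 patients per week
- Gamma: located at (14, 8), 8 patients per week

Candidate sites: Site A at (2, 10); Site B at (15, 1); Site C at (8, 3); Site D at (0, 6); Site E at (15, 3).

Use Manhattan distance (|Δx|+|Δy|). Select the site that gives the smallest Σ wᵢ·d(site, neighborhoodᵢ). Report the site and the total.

Site C, total 1238 blocks

Total weighted distance at each candidate:
  Site A (2, 10): total = 1752
  Site B (15, 1): total = 2014
  Site C (8, 3): total = 1238
  Site D (0, 6): total = 2008
  Site E (15, 3): total = 1778
Minimum is at Site C with total 1238 blocks.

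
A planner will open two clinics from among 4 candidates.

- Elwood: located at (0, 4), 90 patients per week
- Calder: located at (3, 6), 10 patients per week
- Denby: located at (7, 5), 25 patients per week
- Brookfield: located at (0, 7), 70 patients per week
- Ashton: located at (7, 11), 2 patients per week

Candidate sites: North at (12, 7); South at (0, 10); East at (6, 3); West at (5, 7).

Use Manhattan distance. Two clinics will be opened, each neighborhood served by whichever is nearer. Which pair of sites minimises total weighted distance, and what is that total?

{South, West}, total 892

Evaluate every pair (each demand assigned to the nearer of the two):
  {South, West}: total = 892
  {South, East}: total = 901
  {North, South}: total = 1011
  {East, West}: total = 1097
  {North, West}: total = 1212
  {North, East}: total = 1483
Best pair: {South, West} with total 892.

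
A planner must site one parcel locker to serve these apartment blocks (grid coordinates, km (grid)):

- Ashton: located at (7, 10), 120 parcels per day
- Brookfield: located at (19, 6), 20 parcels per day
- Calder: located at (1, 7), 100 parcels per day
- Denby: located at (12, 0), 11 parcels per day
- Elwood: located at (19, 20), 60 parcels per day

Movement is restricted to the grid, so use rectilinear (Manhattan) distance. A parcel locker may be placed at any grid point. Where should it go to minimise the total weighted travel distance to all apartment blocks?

Manhattan distance separates: Σwᵢ(|x−xᵢ|+|y−yᵢ|) = Σwᵢ|x−xᵢ| + Σwᵢ|y−yᵢ|, so x and y are optimised independently as 1-D weighted medians.
Total weight W = 311; half = 155.5.
x-coordinate, sorted with cumulative weight:
  x=1 (Calder, w=100) cum 100
  x=7 (Ashton, w=120) cum 220  ← median
  x=12 (Denby, w=11) cum 231
  x=19 (Brookfield, w=20) cum 251
  x=19 (Elwood, w=60) cum 311
⇒ x* = 7
y-coordinate, sorted with cumulative weight:
  y=0 (Denby, w=11) cum 11
  y=6 (Brookfield, w=20) cum 31
  y=7 (Calder, w=100) cum 131
  y=10 (Ashton, w=120) cum 251  ← median
  y=20 (Elwood, w=60) cum 311
⇒ y* = 10

(7, 10)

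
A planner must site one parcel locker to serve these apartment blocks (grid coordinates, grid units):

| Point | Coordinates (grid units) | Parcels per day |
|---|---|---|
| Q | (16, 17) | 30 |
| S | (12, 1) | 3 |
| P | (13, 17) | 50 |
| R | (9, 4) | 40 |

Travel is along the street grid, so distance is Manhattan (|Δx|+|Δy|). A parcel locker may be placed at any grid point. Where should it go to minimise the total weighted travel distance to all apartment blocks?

(13, 17)

Manhattan distance separates: Σwᵢ(|x−xᵢ|+|y−yᵢ|) = Σwᵢ|x−xᵢ| + Σwᵢ|y−yᵢ|, so x and y are optimised independently as 1-D weighted medians.
Total weight W = 123; half = 61.5.
x-coordinate, sorted with cumulative weight:
  x=9 (R, w=40) cum 40
  x=12 (S, w=3) cum 43
  x=13 (P, w=50) cum 93  ← median
  x=16 (Q, w=30) cum 123
⇒ x* = 13
y-coordinate, sorted with cumulative weight:
  y=1 (S, w=3) cum 3
  y=4 (R, w=40) cum 43
  y=17 (Q, w=30) cum 73  ← median
  y=17 (P, w=50) cum 123
⇒ y* = 17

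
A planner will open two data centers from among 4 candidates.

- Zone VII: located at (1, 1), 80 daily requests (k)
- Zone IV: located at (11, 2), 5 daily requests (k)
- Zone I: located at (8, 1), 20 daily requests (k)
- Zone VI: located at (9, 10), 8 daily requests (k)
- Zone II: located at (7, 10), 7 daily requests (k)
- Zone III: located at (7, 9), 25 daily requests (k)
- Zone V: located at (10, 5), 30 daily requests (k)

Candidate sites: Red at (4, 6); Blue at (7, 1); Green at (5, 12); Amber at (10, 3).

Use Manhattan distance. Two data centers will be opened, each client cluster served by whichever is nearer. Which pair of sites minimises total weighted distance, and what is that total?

Evaluate every pair (each demand assigned to the nearer of the two):
  {Blue, Amber}: total = 897
  {Blue, Green}: total = 936
  {Red, Blue}: total = 1006
  {Red, Amber}: total = 1053
  {Green, Amber}: total = 1231
  {Red, Green}: total = 1286
Best pair: {Blue, Amber} with total 897.

{Blue, Amber}, total 897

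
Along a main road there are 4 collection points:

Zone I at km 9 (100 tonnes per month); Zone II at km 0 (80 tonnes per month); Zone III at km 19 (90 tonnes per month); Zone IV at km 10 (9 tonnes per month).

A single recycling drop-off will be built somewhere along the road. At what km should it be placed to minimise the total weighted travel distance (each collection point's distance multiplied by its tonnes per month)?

x = 9

For a sum of weighted absolute distances on a line, the optimum is the weighted median (not the mean). Total weight W = 279; half-weight = 139.5.
Sort by position and accumulate weight:
  km 0 (Zone II, w=80) → cum 80
  km 9 (Zone I, w=100) → cum 180  ≥ 139.5 → median here
  km 10 (Zone IV, w=9) → cum 189
  km 19 (Zone III, w=90) → cum 279
Optimal location: km 9.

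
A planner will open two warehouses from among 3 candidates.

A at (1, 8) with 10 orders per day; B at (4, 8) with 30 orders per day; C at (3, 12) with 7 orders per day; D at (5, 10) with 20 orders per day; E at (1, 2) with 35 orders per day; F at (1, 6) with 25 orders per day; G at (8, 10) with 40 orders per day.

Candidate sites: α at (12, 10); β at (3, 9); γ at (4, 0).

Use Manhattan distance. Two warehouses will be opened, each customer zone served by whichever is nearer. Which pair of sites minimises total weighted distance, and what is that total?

Evaluate every pair (each demand assigned to the nearer of the two):
  {β, γ}: total = 711
  {α, β}: total = 771
  {α, γ}: total = 1127
Best pair: {β, γ} with total 711.

{β, γ}, total 711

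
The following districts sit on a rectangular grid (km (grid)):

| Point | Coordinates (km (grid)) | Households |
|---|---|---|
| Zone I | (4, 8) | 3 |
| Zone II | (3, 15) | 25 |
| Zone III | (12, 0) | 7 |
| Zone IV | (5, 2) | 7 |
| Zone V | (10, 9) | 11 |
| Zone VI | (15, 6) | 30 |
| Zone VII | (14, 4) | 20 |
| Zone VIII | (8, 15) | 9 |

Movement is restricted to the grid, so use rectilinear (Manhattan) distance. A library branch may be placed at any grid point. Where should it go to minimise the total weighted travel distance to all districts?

(12, 6)

Manhattan distance separates: Σwᵢ(|x−xᵢ|+|y−yᵢ|) = Σwᵢ|x−xᵢ| + Σwᵢ|y−yᵢ|, so x and y are optimised independently as 1-D weighted medians.
Total weight W = 112; half = 56.
x-coordinate, sorted with cumulative weight:
  x=3 (Zone II, w=25) cum 25
  x=4 (Zone I, w=3) cum 28
  x=5 (Zone IV, w=7) cum 35
  x=8 (Zone VIII, w=9) cum 44
  x=10 (Zone V, w=11) cum 55
  x=12 (Zone III, w=7) cum 62  ← median
  x=14 (Zone VII, w=20) cum 82
  x=15 (Zone VI, w=30) cum 112
⇒ x* = 12
y-coordinate, sorted with cumulative weight:
  y=0 (Zone III, w=7) cum 7
  y=2 (Zone IV, w=7) cum 14
  y=4 (Zone VII, w=20) cum 34
  y=6 (Zone VI, w=30) cum 64  ← median
  y=8 (Zone I, w=3) cum 67
  y=9 (Zone V, w=11) cum 78
  y=15 (Zone II, w=25) cum 103
  y=15 (Zone VIII, w=9) cum 112
⇒ y* = 6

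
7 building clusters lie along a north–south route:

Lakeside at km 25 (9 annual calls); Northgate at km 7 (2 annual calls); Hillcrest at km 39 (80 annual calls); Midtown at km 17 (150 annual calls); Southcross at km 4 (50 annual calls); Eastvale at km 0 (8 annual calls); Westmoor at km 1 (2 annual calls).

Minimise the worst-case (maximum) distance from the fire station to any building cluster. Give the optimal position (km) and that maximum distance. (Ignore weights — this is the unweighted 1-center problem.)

The 1-center on a line is the midpoint of the two extreme points: leftmost at 0, rightmost at 39.
Optimal location = (0 + 39)/2 = 19.5; maximum distance = (39 − 0)/2 = 19.5.

location 19.5, max distance 19.5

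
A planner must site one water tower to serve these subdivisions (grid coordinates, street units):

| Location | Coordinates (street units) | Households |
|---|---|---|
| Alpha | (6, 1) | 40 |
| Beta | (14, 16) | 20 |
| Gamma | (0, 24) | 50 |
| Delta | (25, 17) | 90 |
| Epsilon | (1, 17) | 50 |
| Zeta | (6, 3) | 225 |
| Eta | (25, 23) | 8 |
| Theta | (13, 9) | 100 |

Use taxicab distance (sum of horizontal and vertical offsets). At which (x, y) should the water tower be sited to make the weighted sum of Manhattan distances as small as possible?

(6, 9)

Manhattan distance separates: Σwᵢ(|x−xᵢ|+|y−yᵢ|) = Σwᵢ|x−xᵢ| + Σwᵢ|y−yᵢ|, so x and y are optimised independently as 1-D weighted medians.
Total weight W = 583; half = 291.5.
x-coordinate, sorted with cumulative weight:
  x=0 (Gamma, w=50) cum 50
  x=1 (Epsilon, w=50) cum 100
  x=6 (Alpha, w=40) cum 140
  x=6 (Zeta, w=225) cum 365  ← median
  x=13 (Theta, w=100) cum 465
  x=14 (Beta, w=20) cum 485
  x=25 (Delta, w=90) cum 575
  x=25 (Eta, w=8) cum 583
⇒ x* = 6
y-coordinate, sorted with cumulative weight:
  y=1 (Alpha, w=40) cum 40
  y=3 (Zeta, w=225) cum 265
  y=9 (Theta, w=100) cum 365  ← median
  y=16 (Beta, w=20) cum 385
  y=17 (Delta, w=90) cum 475
  y=17 (Epsilon, w=50) cum 525
  y=23 (Eta, w=8) cum 533
  y=24 (Gamma, w=50) cum 583
⇒ y* = 9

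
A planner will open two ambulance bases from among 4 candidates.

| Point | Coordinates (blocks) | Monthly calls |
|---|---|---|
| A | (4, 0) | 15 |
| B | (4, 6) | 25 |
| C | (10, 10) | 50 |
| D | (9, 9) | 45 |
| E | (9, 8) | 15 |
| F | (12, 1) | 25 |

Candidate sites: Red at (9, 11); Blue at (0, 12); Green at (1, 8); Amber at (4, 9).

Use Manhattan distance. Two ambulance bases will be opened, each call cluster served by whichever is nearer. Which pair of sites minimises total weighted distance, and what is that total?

Evaluate every pair (each demand assigned to the nearer of the two):
  {Red, Amber}: total = 770
  {Red, Green}: total = 850
  {Red, Blue}: total = 1050
  {Blue, Amber}: total = 1275
  {Green, Amber}: total = 1275
  {Blue, Green}: total = 1815
Best pair: {Red, Amber} with total 770.

{Red, Amber}, total 770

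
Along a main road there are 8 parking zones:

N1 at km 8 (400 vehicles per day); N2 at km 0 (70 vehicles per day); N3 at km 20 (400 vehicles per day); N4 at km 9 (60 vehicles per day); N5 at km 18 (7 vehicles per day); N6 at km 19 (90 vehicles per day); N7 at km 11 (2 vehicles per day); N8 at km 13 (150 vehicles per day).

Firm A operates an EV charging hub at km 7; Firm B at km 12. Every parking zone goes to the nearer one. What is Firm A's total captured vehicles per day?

The indifferent point is the midpoint (7+12)/2 = 9.5; parking zones left of it (closer to Firm A at 7) go to Firm A, those right go to Firm B.
  N2 at 0 (w=70) → Firm A
  N1 at 8 (w=400) → Firm A
  N4 at 9 (w=60) → Firm A
  N7 at 11 (w=2) → Firm B
  N8 at 13 (w=150) → Firm B
  N5 at 18 (w=7) → Firm B
  N6 at 19 (w=90) → Firm B
  N3 at 20 (w=400) → Firm B
Firm A captures 530; Firm B captures 649.

530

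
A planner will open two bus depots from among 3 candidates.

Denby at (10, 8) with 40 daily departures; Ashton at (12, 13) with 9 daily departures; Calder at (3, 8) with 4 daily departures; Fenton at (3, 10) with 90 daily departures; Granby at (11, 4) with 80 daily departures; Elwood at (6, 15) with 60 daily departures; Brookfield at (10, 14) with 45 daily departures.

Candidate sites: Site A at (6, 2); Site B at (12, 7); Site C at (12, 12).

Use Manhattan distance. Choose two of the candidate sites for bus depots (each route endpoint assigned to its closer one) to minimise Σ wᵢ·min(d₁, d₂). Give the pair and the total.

{Site B, Site C}, total 2199

Evaluate every pair (each demand assigned to the nearer of the two):
  {Site B, Site C}: total = 2199
  {Site A, Site C}: total = 2555
  {Site A, Site B}: total = 2705
Best pair: {Site B, Site C} with total 2199.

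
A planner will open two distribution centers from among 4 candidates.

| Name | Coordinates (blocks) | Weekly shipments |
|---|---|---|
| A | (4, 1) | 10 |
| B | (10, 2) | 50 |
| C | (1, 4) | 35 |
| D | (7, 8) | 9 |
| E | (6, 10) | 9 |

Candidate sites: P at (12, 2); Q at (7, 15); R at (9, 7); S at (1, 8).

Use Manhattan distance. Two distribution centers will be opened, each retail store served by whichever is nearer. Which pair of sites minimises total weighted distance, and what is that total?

{P, S}, total 447

Evaluate every pair (each demand assigned to the nearer of the two):
  {P, S}: total = 447
  {R, S}: total = 621
  {P, R}: total = 656
  {P, Q}: total = 762
  {Q, R}: total = 876
  {Q, S}: total = 1098
Best pair: {P, S} with total 447.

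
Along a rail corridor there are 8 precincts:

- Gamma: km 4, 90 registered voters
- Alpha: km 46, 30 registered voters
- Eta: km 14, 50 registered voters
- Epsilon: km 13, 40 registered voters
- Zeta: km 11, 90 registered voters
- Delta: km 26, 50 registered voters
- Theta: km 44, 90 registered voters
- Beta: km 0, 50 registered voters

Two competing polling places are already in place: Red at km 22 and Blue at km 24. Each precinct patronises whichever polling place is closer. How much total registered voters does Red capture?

320

The indifferent point is the midpoint (22+24)/2 = 23; precincts left of it (closer to Red at 22) go to Red, those right go to Blue.
  Beta at 0 (w=50) → Red
  Gamma at 4 (w=90) → Red
  Zeta at 11 (w=90) → Red
  Epsilon at 13 (w=40) → Red
  Eta at 14 (w=50) → Red
  Delta at 26 (w=50) → Blue
  Theta at 44 (w=90) → Blue
  Alpha at 46 (w=30) → Blue
Red captures 320; Blue captures 170.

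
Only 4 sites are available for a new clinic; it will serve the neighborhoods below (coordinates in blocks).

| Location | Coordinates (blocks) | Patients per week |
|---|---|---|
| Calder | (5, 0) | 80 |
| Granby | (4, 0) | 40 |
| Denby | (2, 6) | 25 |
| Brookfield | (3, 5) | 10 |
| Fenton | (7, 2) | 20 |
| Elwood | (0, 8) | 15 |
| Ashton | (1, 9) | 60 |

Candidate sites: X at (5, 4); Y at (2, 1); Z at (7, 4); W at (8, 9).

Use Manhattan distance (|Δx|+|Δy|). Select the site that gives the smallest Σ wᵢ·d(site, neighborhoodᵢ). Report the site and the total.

Total weighted distance at each candidate:
  X (5, 4): total = 1430
  Y (2, 1): total = 1410
  Z (7, 4): total = 1850
  W (8, 9): total = 2510
Minimum is at Y with total 1410 blocks.

Y, total 1410 blocks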